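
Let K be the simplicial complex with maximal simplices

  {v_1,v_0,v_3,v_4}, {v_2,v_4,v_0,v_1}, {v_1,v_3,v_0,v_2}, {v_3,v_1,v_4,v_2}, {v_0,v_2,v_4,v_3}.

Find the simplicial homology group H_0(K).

We work with the vertex ordering v_0 < v_1 < v_2 < v_3 < v_4. The simplices of K, each written with vertices in increasing order, are:

  0-simplices (5): [v_0], [v_1], [v_2], [v_3], [v_4]
  1-simplices (10): [v_0,v_1], [v_0,v_2], [v_0,v_3], [v_0,v_4], [v_1,v_2], [v_1,v_3], [v_1,v_4], [v_2,v_3], [v_2,v_4], [v_3,v_4]
  2-simplices (10): [v_0,v_1,v_2], [v_0,v_1,v_3], [v_0,v_1,v_4], [v_0,v_2,v_3], [v_0,v_2,v_4], [v_0,v_3,v_4], [v_1,v_2,v_3], [v_1,v_2,v_4], [v_1,v_3,v_4], [v_2,v_3,v_4]
  3-simplices (5): [v_0,v_1,v_2,v_3], [v_0,v_1,v_2,v_4], [v_0,v_1,v_3,v_4], [v_0,v_2,v_3,v_4], [v_1,v_2,v_3,v_4]

giving chain groups C_0 ≅ Z^5, C_1 ≅ Z^10, C_2 ≅ Z^10, C_3 ≅ Z^5.

The boundary map ∂_1: C_1 → C_0 maps an edge to its endpoints' difference, ∂[p,q] = q − p.
The resulting 5×10 matrix has rank 4, and its Smith normal form has invariant factors (1,1,1,1).

Boundary ∂_2: C_2 → C_1 sends each 2-simplex [p,q,r] to [q,r] − [p,r] + [p,q]. For instance
  ∂[v_0,v_1,v_4] = [v_1,v_4] − [v_0,v_4] + [v_0,v_1],
  ∂[v_1,v_2,v_4] = [v_2,v_4] − [v_1,v_4] + [v_1,v_2].
The 10×10 boundary matrix has rank 6 and Smith normal form diag(1,1,1,1,1,1).

∂_3: C_3 → C_2 sends each 3-simplex σ to the alternating sum Σ_i (−1)^i (σ with its i-th vertex removed). For instance
  ∂[v_1,v_2,v_3,v_4] = [v_2,v_3,v_4] − [v_1,v_3,v_4] + [v_1,v_2,v_4] − [v_1,v_2,v_3],
  ∂[v_0,v_2,v_3,v_4] = [v_2,v_3,v_4] − [v_0,v_3,v_4] + [v_0,v_2,v_4] − [v_0,v_2,v_3].
The resulting 10×5 matrix has rank 4, and its Smith normal form has invariant factors (1,1,1,1).

Computing H_k = (kernel of ∂_k) / (image of ∂_{k+1}):

  H_0: rank C_0 − rank ∂_1 = 5 − 4 = 1, and the invariant factors of ∂_1 are all 1, so H_0 = Z.

H_0 = Z.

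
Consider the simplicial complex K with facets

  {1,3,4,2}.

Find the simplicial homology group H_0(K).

H_0 ≅ Z.

Order the vertices as 1 < 2 < 3 < 4. Listing each simplex with vertices in this order, K has dimension 3 with simplices:

  0-simplices (4): [1], [2], [3], [4]
  1-simplices (6): [1,2], [1,3], [1,4], [2,3], [2,4], [3,4]
  2-simplices (4): [1,2,3], [1,2,4], [1,3,4], [2,3,4]
  3-simplices (1): [1,2,3,4]

giving chain groups C_0 ≅ Z^4, C_1 ≅ Z^6, C_2 ≅ Z^4, C_3 ≅ Z^1.

The boundary map ∂_1: C_1 → C_0 sends each edge [p,q] (with p < q) to q − p. For instance
  ∂[3,4] = [4] − [3].
This gives a 4×6 integer matrix of rank 3; reducing to Smith normal form yields diagonal entries (1,1,1).

∂_2: C_2 → C_1 sends each 2-simplex [p,q,r] to [q,r] − [p,r] + [p,q]. For instance
  ∂[1,3,4] = [3,4] − [1,4] + [1,3],
  ∂[1,2,4] = [2,4] − [1,4] + [1,2].
The 6×4 boundary matrix has rank 3 and Smith normal form diag(1,1,1).

The boundary map ∂_3: C_3 → C_2 sends each 3-simplex σ to the alternating sum Σ_i (−1)^i (σ with its i-th vertex removed). For instance
  ∂[1,2,3,4] = [2,3,4] − [1,3,4] + [1,2,4] − [1,2,3].
The 4×1 boundary matrix has rank 1 and Smith normal form diag(1).

From H_k ≅ ker(∂_k) / im(∂_{k+1}) we obtain:

  H_0: rank C_0 − rank ∂_1 = 4 − 3 = 1, and the invariant factors of ∂_1 are all 1, so H_0 = Z.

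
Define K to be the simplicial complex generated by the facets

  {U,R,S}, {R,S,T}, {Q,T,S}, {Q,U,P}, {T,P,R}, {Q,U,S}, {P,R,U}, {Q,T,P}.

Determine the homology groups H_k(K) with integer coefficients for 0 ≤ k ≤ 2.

H_0 = Z,  H_1 = 0,  H_2 = Z.

Order the vertices as P < Q < R < S < T < U. Listing each simplex with vertices in this order, K has dimension 2 with simplices:

  0-simplices (6): P, Q, R, S, T, U
  1-simplices (12): PQ, PR, PT, PU, QS, QT, QU, RS, RT, RU, ST, SU
  2-simplices (8): PQT, PQU, PRT, PRU, QST, QSU, RST, RSU

so the chain groups are C_0 ≅ Z^6, C_1 ≅ Z^12, C_2 ≅ Z^8.

Boundary ∂_1: C_1 → C_0 sends each edge [p,q] (with p < q) to q − p.
The resulting 6×12 matrix has rank 5, and its Smith normal form has invariant factors (1,1,1,1,1).

∂_2: C_2 → C_1 maps a triangle to the signed sum of its edges. For instance
  ∂RSU = SU − RU + RS,
  ∂QST = ST − QT + QS.
As a 12×8 matrix over Z this has rank 7, with invariant factors (1,1,1,1,1,1,1).

Computing H_k = (kernel of ∂_k) / (image of ∂_{k+1}):

  H_0: rank C_0 − rank ∂_1 = 6 − 5 = 1, and the invariant factors of ∂_1 are all 1, so H_0 = Z.
  H_1: rank ker ∂_1 − rank ∂_2 = (12 − 5) − 7 = 0, and the invariant factors of ∂_2 are all 1, so H_1 = 0.
  H_2: rank ker ∂_2 − rank ∂_3 = (8 − 7) − 0 = 1, and there is no ∂_3, so H_2 = Z.

As a check, the Euler characteristic is 6 − 12 + 8 = 2, which agrees with 1 − 0 + 1 = 2.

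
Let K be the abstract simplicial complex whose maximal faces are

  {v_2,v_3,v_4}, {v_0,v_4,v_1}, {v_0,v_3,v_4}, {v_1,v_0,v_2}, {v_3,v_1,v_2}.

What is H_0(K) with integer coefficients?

We work with the vertex ordering v_0 < v_1 < v_2 < v_3 < v_4. The simplices of K, each written with vertices in increasing order, are:

  0-simplices (5): [v_0], [v_1], [v_2], [v_3], [v_4]
  1-simplices (10): [v_0,v_1], [v_0,v_2], [v_0,v_3], [v_0,v_4], [v_1,v_2], [v_1,v_3], [v_1,v_4], [v_2,v_3], [v_2,v_4], [v_3,v_4]
  2-simplices (5): [v_0,v_1,v_2], [v_0,v_1,v_4], [v_0,v_3,v_4], [v_1,v_2,v_3], [v_2,v_3,v_4]

Hence C_0 ≅ Z^5, C_1 ≅ Z^10, C_2 ≅ Z^5.

The boundary map ∂_1: C_1 → C_0 maps an edge to its endpoints' difference, ∂[p,q] = q − p. For instance
  ∂[v_0,v_3] = [v_3] − [v_0].
The 5×10 boundary matrix has rank 4 and Smith normal form diag(1,1,1,1).

Boundary ∂_2: C_2 → C_1 sends each 2-simplex [p,q,r] to [q,r] − [p,r] + [p,q]. For instance
  ∂[v_2,v_3,v_4] = [v_3,v_4] − [v_2,v_4] + [v_2,v_3],
  ∂[v_0,v_3,v_4] = [v_3,v_4] − [v_0,v_4] + [v_0,v_3].
The 10×5 boundary matrix has rank 5 and Smith normal form diag(1,1,1,1,1).

From H_k ≅ ker(∂_k) / im(∂_{k+1}) we obtain:

  H_0: rank C_0 − rank ∂_1 = 5 − 4 = 1, and the invariant factors of ∂_1 are all 1, so H_0 ≅ Z.

(K is a triangulation of the Möbius band.)

H_0 ≅ Z.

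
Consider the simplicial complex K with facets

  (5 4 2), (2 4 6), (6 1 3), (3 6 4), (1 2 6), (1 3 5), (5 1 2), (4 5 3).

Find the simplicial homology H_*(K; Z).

Order the vertices as 1 < 2 < 3 < 4 < 5 < 6. Listing each simplex with vertices in this order, K has dimension 2 with simplices:

  0-simplices (6): [1], [2], [3], [4], [5], [6]
  1-simplices (12): [1,2], [1,3], [1,5], [1,6], [2,4], [2,5], [2,6], [3,4], [3,5], [3,6], [4,5], [4,6]
  2-simplices (8): [1,2,5], [1,2,6], [1,3,5], [1,3,6], [2,4,5], [2,4,6], [3,4,5], [3,4,6]

so the chain groups are C_0 ≅ Z^6, C_1 ≅ Z^12, C_2 ≅ Z^8.

Boundary ∂_1: C_1 → C_0 is given by ∂[p,q] = [q] − [p]. For instance
  ∂[1,2] = [2] − [1].
The resulting 6×12 matrix has rank 5, and its Smith normal form has invariant factors (1,1,1,1,1).

Boundary ∂_2: C_2 → C_1 sends each 2-simplex [p,q,r] to [q,r] − [p,r] + [p,q]. For instance
  ∂[1,2,6] = [2,6] − [1,6] + [1,2],
  ∂[2,4,6] = [4,6] − [2,6] + [2,4].
The 12×8 boundary matrix has rank 7 and Smith normal form diag(1,1,1,1,1,1,1).

From H_k ≅ ker(∂_k) / im(∂_{k+1}) we obtain:

  H_0: rank C_0 − rank ∂_1 = 6 − 5 = 1, and the invariant factors of ∂_1 are all 1, so H_0 = Z.
  H_1: rank ker ∂_1 − rank ∂_2 = (12 − 5) − 7 = 0, and the invariant factors of ∂_2 are all 1, so H_1 = 0.
  H_2: rank ker ∂_2 − rank ∂_3 = (8 − 7) − 0 = 1, and there is no ∂_3, so H_2 = Z.

(K is a triangulation of the 2-sphere S^2.)

H_0 ≅ Z,  H_1 = 0,  H_2 ≅ Z.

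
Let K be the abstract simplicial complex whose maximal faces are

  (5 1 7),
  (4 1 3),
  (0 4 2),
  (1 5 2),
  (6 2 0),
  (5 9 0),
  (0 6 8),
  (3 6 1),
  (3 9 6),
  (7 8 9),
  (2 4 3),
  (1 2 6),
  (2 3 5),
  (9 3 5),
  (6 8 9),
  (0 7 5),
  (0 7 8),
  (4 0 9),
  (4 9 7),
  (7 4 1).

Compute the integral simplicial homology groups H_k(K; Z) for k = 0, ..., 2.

K has 10 vertices, 30 edges, 20 triangles.
rank ∂_0 = 0, rank ∂_1 = 9 ⇒ b_0 = 10 − 0 − 9 = 1; all invariant factors of ∂_1 are 1 so no torsion. So H_0 = Z.
rank ∂_1 = 9, rank ∂_2 = 20 ⇒ b_1 = 30 − 9 − 20 = 1; ∂_2 has invariant factor(s) [2] giving torsion. So H_1 = Z ⊕ Z/2Z.
rank ∂_2 = 20, rank ∂_3 = 0 ⇒ b_2 = 20 − 20 − 0 = 0. So H_2 = 0.

H_0 = Z,  H_1 = Z ⊕ Z/2Z,  H_2 = 0.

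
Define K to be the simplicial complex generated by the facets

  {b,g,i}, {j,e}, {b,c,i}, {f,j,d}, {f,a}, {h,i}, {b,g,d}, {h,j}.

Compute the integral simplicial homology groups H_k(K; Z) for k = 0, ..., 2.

H_0 = Z,  H_1 = Z,  H_2 = 0.

Order the vertices as a < b < c < d < e < f < g < h < i < j. Listing each simplex with vertices in this order, K has dimension 2 with simplices:

  0-simplices (10): a, b, c, d, e, f, g, h, i, j
  1-simplices (14): af, bc, bd, bg, bi, ci, df, dg, dj, ej, fj, gi, hi, hj
  2-simplices (4): bci, bdg, bgi, dfj

so the chain groups are C_0 ≅ Z^10, C_1 ≅ Z^14, C_2 ≅ Z^4.

∂_1: C_1 → C_0 is given by ∂[p,q] = [q] − [p].
The resulting 10×14 matrix has rank 9, and its Smith normal form has invariant factors (1,1,1,1,1,1,1,1,1).

Boundary ∂_2: C_2 → C_1 sends each 2-simplex [p,q,r] to [q,r] − [p,r] + [p,q]. For instance
  ∂dfj = fj − dj + df,
  ∂bci = ci − bi + bc.
The resulting 14×4 matrix has rank 4, and its Smith normal form has invariant factors (1,1,1,1).

Reading off H_k = ker ∂_k / im ∂_{k+1}:

  H_0: rank C_0 − rank ∂_1 = 10 − 9 = 1, and the invariant factors of ∂_1 are all 1, so H_0 = Z.
  H_1: rank ker ∂_1 − rank ∂_2 = (14 − 9) − 4 = 1, and the invariant factors of ∂_2 are all 1, so H_1 = Z.
  H_2: rank ker ∂_2 − rank ∂_3 = (4 − 4) − 0 = 0, and there is no ∂_3, so H_2 = 0.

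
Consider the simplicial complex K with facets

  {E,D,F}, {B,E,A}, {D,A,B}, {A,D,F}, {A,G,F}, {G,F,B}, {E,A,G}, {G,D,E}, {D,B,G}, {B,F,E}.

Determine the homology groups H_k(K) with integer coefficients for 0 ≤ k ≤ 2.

H_0 = Z,  H_1 = Z/2,  H_2 = 0.

Take the total order A < B < D < E < F < G on the vertex set. Then K (dimension 2) consists of the simplices:

  0-simplices (6): A, B, D, E, F, G
  1-simplices (15): AB, AD, AE, AF, AG, BD, BE, BF, BG, DE, DF, DG, EF, EG, FG
  2-simplices (10): ABD, ABE, ADF, AEG, AFG, BDG, BEF, BFG, DEF, DEG

giving chain groups C_0 ≅ Z^6, C_1 ≅ Z^15, C_2 ≅ Z^10.

∂_1: C_1 → C_0 is given by ∂[p,q] = [q] − [p].
This gives a 6×15 integer matrix of rank 5; reducing to Smith normal form yields diagonal entries (1,1,1,1,1).

∂_2: C_2 → C_1 maps a triangle to the signed sum of its edges. For instance
  ∂AEG = EG − AG + AE,
  ∂BEF = EF − BF + BE.
As a 15×10 matrix over Z this has rank 10, with invariant factors (1,1,1,1,1,1,1,1,1,2).

Now H_k = ker ∂_k / im ∂_{k+1}, so:

  H_0: rank C_0 − rank ∂_1 = 6 − 5 = 1, and the invariant factors of ∂_1 are all 1, so H_0 = Z.
  H_1: rank ker ∂_1 − rank ∂_2 = (15 − 5) − 10 = 0, and ∂_2 has invariant factor 2 > 1, so H_1 = Z/2.
  H_2: rank ker ∂_2 − rank ∂_3 = (10 − 10) − 0 = 0, and there is no ∂_3, so H_2 = 0.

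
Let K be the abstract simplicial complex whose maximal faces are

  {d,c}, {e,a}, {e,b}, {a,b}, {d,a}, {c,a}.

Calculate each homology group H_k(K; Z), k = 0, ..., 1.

Order the vertices as a < b < c < d < e. Listing each simplex with vertices in this order, K has dimension 1 with simplices:

  0-simplices (5): a, b, c, d, e
  1-simplices (6): ab, ac, ad, ae, be, cd

so the chain groups are C_0 ≅ Z^5, C_1 ≅ Z^6.

Boundary ∂_1: C_1 → C_0 sends each edge [p,q] (with p < q) to q − p. For instance
  ∂ac = c − a.
The 5×6 boundary matrix has rank 4 and Smith normal form diag(1,1,1,1).

From H_k ≅ ker(∂_k) / im(∂_{k+1}) we obtain:

  H_0: rank C_0 − rank ∂_1 = 5 − 4 = 1, and the invariant factors of ∂_1 are all 1, so H_0 ≅ Z.
  H_1: rank ker ∂_1 − rank ∂_2 = (6 − 4) − 0 = 2, and there is no ∂_2, so H_1 ≅ Z^2.

H_0 ≅ Z,  H_1 ≅ Z^2.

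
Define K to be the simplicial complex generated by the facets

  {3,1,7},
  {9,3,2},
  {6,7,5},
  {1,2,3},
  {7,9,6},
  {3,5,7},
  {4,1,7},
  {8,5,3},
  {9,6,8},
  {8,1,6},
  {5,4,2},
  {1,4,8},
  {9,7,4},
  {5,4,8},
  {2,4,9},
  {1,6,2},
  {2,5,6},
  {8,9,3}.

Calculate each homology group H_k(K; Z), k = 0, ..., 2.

H_0 = Z,  H_1 = Z^2,  H_2 = Z.

Fix the vertex order 1 < 2 < 3 < 4 < 5 < 6 < 7 < 8 < 9 and write every simplex with vertices in increasing order. Then dim K = 2 and the simplices of K are:

  0-simplices (9): [1], [2], [3], [4], [5], [6], [7], [8], [9]
  1-simplices (27): (27 of them)
  2-simplices (18): [1,2,3], [1,2,6], [1,3,7], [1,4,7], [1,4,8], [1,6,8], [2,3,9], [2,4,5], [2,4,9], [2,5,6], [3,5,7], [3,5,8], [3,8,9], [4,5,8], [4,7,9], [5,6,7], [6,7,9], [6,8,9]

giving chain groups C_0 ≅ Z^9, C_1 ≅ Z^27, C_2 ≅ Z^18.

The boundary map ∂_1: C_1 → C_0 maps an edge to its endpoints' difference, ∂[p,q] = q − p.
This gives a 9×27 integer matrix of rank 8; reducing to Smith normal form yields diagonal entries (1,1,1,1,1,1,1,1).

Boundary ∂_2: C_2 → C_1 maps a triangle to the signed sum of its edges. For instance
  ∂[4,5,8] = [5,8] − [4,8] + [4,5],
  ∂[6,7,9] = [7,9] − [6,9] + [6,7].
The resulting 27×18 matrix has rank 17, and its Smith normal form has invariant factors (1,1,1,1,1,1,1,1,1,1,1,1,1,1,1,1,1).

From H_k ≅ ker(∂_k) / im(∂_{k+1}) we obtain:

  H_0: rank C_0 − rank ∂_1 = 9 − 8 = 1, and the invariant factors of ∂_1 are all 1, so H_0 = Z.
  H_1: rank ker ∂_1 − rank ∂_2 = (27 − 8) − 17 = 2, and the invariant factors of ∂_2 are all 1, so H_1 = Z^2.
  H_2: rank ker ∂_2 − rank ∂_3 = (18 − 17) − 0 = 1, and there is no ∂_3, so H_2 = Z.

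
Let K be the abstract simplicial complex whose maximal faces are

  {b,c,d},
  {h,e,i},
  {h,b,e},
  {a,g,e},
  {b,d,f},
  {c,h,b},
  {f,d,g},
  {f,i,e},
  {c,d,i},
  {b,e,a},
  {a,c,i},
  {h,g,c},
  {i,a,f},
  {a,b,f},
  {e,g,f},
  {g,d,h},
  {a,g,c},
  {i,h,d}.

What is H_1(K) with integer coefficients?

H_1 ≅ Z ⊕ Z/2.

Fix the vertex order a < b < c < d < e < f < g < h < i and write every simplex with vertices in increasing order. Then dim K = 2 and the simplices of K are:

  0-simplices (9): a, b, c, d, e, f, g, h, i
  1-simplices (27): ab, ac, ae, af, ag, ai, bc, bd, be, bf, bh, cd, cg, ch, ci, df, dg, dh, di, ef, eg, eh, ei, fg, fi, gh, hi
  2-simplices (18): abe, abf, acg, aci, aeg, afi, bcd, bch, bdf, beh, cdi, cgh, dfg, dgh, dhi, efg, efi, ehi

giving chain groups C_0 ≅ Z^9, C_1 ≅ Z^27, C_2 ≅ Z^18.

Boundary ∂_1: C_1 → C_0 is given by ∂[p,q] = [q] − [p].
This gives a 9×27 integer matrix of rank 8; reducing to Smith normal form yields diagonal entries (1,1,1,1,1,1,1,1).

Boundary ∂_2: C_2 → C_1 maps a triangle to the signed sum of its edges. For instance
  ∂efi = fi − ei + ef,
  ∂aci = ci − ai + ac.
The resulting 27×18 matrix has rank 18, and its Smith normal form has invariant factors (1,1,1,1,1,1,1,1,1,1,1,1,1,1,1,1,1,2).

Now H_k = ker ∂_k / im ∂_{k+1}, so:

  H_1: rank ker ∂_1 − rank ∂_2 = (27 − 8) − 18 = 1, and ∂_2 has invariant factor 2 > 1, so H_1 ≅ Z ⊕ Z/2.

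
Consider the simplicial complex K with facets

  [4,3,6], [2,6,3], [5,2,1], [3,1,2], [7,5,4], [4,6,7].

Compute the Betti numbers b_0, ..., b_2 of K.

b_0 = 1, b_1 = 1, b_2 = 0.

We work with the vertex ordering 1 < 2 < 3 < 4 < 5 < 6 < 7. The simplices of K, each written with vertices in increasing order, are:

  0-simplices (7): [1], [2], [3], [4], [5], [6], [7]
  1-simplices (13): [1,2], [1,3], [1,5], [2,3], [2,5], [2,6], [3,4], [3,6], [4,5], [4,6], [4,7], [5,7], [6,7]
  2-simplices (6): [1,2,3], [1,2,5], [2,3,6], [3,4,6], [4,5,7], [4,6,7]

so the chain groups are C_0 ≅ Z^7, C_1 ≅ Z^13, C_2 ≅ Z^6.

∂_1: C_1 → C_0 is given by ∂[p,q] = [q] − [p].
As a 7×13 matrix over Z this has rank 6, with invariant factors (1,1,1,1,1,1).

∂_2: C_2 → C_1 acts by ∂[p,q,r] = [q,r] − [p,r] + [p,q]. For instance
  ∂[3,4,6] = [4,6] − [3,6] + [3,4],
  ∂[4,5,7] = [5,7] − [4,7] + [4,5].
As a 13×6 matrix over Z this has rank 6, with invariant factors (1,1,1,1,1,1).

Reading off H_k = ker ∂_k / im ∂_{k+1}:

  H_0: rank C_0 − rank ∂_1 = 7 − 6 = 1, and the invariant factors of ∂_1 are all 1, so H_0 ≅ Z.
  H_1: rank ker ∂_1 − rank ∂_2 = (13 − 6) − 6 = 1, and the invariant factors of ∂_2 are all 1, so H_1 ≅ Z.
  H_2: rank ker ∂_2 − rank ∂_3 = (6 − 6) − 0 = 0, and there is no ∂_3, so H_2 ≅ 0.

Hence the Betti numbers are b_0 = 1, b_1 = 1, b_2 = 0.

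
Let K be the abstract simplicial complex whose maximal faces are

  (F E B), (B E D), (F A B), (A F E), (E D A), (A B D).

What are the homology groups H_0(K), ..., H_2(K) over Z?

Take the total order A < B < D < E < F on the vertex set. Then K (dimension 2) consists of the simplices:

  0-simplices (5): A, B, D, E, F
  1-simplices (9): AB, AD, AE, AF, BD, BE, BF, DE, EF
  2-simplices (6): ABD, ABF, ADE, AEF, BDE, BEF

giving chain groups C_0 ≅ Z^5, C_1 ≅ Z^9, C_2 ≅ Z^6.

Boundary ∂_1: C_1 → C_0 is given by ∂[p,q] = [q] − [p].
As a 5×9 matrix over Z this has rank 4, with invariant factors (1,1,1,1).

Boundary ∂_2: C_2 → C_1 maps a triangle to the signed sum of its edges. For instance
  ∂BDE = DE − BE + BD,
  ∂ADE = DE − AE + AD.
This gives a 9×6 integer matrix of rank 5; reducing to Smith normal form yields diagonal entries (1,1,1,1,1).

Reading off H_k = ker ∂_k / im ∂_{k+1}:

  H_0: rank C_0 − rank ∂_1 = 5 − 4 = 1, and the invariant factors of ∂_1 are all 1, so H_0 ≅ Z.
  H_1: rank ker ∂_1 − rank ∂_2 = (9 − 4) − 5 = 0, and the invariant factors of ∂_2 are all 1, so H_1 ≅ 0.
  H_2: rank ker ∂_2 − rank ∂_3 = (6 − 5) − 0 = 1, and there is no ∂_3, so H_2 ≅ Z.

H_0 ≅ Z,  H_1 = 0,  H_2 ≅ Z.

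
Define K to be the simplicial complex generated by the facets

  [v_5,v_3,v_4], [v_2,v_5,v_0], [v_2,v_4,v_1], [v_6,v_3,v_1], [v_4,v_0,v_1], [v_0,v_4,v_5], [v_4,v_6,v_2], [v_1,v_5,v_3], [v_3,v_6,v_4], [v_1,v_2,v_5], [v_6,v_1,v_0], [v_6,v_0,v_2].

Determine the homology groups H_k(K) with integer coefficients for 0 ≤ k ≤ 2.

Fix the vertex order v_0 < v_1 < v_2 < v_3 < v_4 < v_5 < v_6 and write every simplex with vertices in increasing order. Then dim K = 2 and the simplices of K are:

  0-simplices (7): [v_0], [v_1], [v_2], [v_3], [v_4], [v_5], [v_6]
  1-simplices (18): (18 of them)
  2-simplices (12): (12 of them)

Hence C_0 ≅ Z^7, C_1 ≅ Z^18, C_2 ≅ Z^12.

The boundary map ∂_1: C_1 → C_0 is given by ∂[p,q] = [q] − [p].
As a 7×18 matrix over Z this has rank 6, with invariant factors (1,1,1,1,1,1).

The boundary map ∂_2: C_2 → C_1 acts by ∂[p,q,r] = [q,r] − [p,r] + [p,q]. For instance
  ∂[v_0,v_4,v_5] = [v_4,v_5] − [v_0,v_5] + [v_0,v_4],
  ∂[v_1,v_2,v_5] = [v_2,v_5] − [v_1,v_5] + [v_1,v_2].
This gives a 18×12 integer matrix of rank 12; reducing to Smith normal form yields diagonal entries (1,1,1,1,1,1,1,1,1,1,1,2).

Reading off H_k = ker ∂_k / im ∂_{k+1}:

  H_0: rank C_0 − rank ∂_1 = 7 − 6 = 1, and the invariant factors of ∂_1 are all 1, so H_0 ≅ Z.
  H_1: rank ker ∂_1 − rank ∂_2 = (18 − 6) − 12 = 0, and ∂_2 has invariant factor 2 > 1, so H_1 ≅ Z/2.
  H_2: rank ker ∂_2 − rank ∂_3 = (12 − 12) − 0 = 0, and there is no ∂_3, so H_2 ≅ 0.

As a check, the Euler characteristic is 7 − 18 + 12 = 1, which agrees with 1 − 0 + 0 = 1.
(K is a triangulation of the real projective plane RP^2.)

H_0 ≅ Z,  H_1 ≅ Z/2,  H_2 = 0.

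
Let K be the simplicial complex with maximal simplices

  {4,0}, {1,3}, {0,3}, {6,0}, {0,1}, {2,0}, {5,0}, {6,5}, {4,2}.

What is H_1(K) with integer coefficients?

Take the total order 0 < 1 < 2 < 3 < 4 < 5 < 6 on the vertex set. Then K (dimension 1) consists of the simplices:

  0-simplices (7): [0], [1], [2], [3], [4], [5], [6]
  1-simplices (9): [0,1], [0,2], [0,3], [0,4], [0,5], [0,6], [1,3], [2,4], [5,6]

giving chain groups C_0 ≅ Z^7, C_1 ≅ Z^9.

∂_1: C_1 → C_0 sends each edge [p,q] (with p < q) to q − p.
The 7×9 boundary matrix has rank 6 and Smith normal form diag(1,1,1,1,1,1).

From H_k ≅ ker(∂_k) / im(∂_{k+1}) we obtain:

  H_1: rank ker ∂_1 − rank ∂_2 = (9 − 6) − 0 = 3, and there is no ∂_2, so H_1 ≅ Z^3.

(K is a triangulation of a wedge of 3 circles.)

H_1 = Z^3.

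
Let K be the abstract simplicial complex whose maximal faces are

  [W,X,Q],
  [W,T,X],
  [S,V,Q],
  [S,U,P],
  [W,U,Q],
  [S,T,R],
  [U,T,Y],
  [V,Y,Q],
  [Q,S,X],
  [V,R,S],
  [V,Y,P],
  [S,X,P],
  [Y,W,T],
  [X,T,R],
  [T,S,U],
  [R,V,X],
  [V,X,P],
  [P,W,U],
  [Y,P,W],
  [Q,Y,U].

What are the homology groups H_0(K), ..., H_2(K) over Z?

Fix the vertex order P < Q < R < S < T < U < V < W < X < Y and write every simplex with vertices in increasing order. Then dim K = 2 and the simplices of K are:

  0-simplices (10): P, Q, R, S, T, U, V, W, X, Y
  1-simplices (30): PS, PU, PV, PW, PX, PY, QS, QU, QV, QW, QX, QY, RS, RT, RV, RX, ST, SU, SV, SX, TU, TW, TX, TY, UW, UY, VX, VY, WX, WY
  2-simplices (20): PSU, PSX, PUW, PVX, PVY, PWY, QSV, QSX, QUW, QUY, QVY, QWX, RST, RSV, RTX, RVX, STU, TUY, TWX, TWY

Hence C_0 ≅ Z^10, C_1 ≅ Z^30, C_2 ≅ Z^20.

∂_1: C_1 → C_0 is given by ∂[p,q] = [q] − [p].
The 10×30 boundary matrix has rank 9 and Smith normal form diag(1,1,1,1,1,1,1,1,1).

Boundary ∂_2: C_2 → C_1 acts by ∂[p,q,r] = [q,r] − [p,r] + [p,q]. For instance
  ∂QSX = SX − QX + QS,
  ∂PSU = SU − PU + PS.
As a 30×20 matrix over Z this has rank 20, with invariant factors (1,1,1,1,1,1,1,1,1,1,1,1,1,1,1,1,1,1,1,2).

Reading off H_k = ker ∂_k / im ∂_{k+1}:

  H_0: rank C_0 − rank ∂_1 = 10 − 9 = 1, and the invariant factors of ∂_1 are all 1, so H_0 ≅ Z.
  H_1: rank ker ∂_1 − rank ∂_2 = (30 − 9) − 20 = 1, and ∂_2 has invariant factor 2 > 1, so H_1 ≅ Z × Z/2.
  H_2: rank ker ∂_2 − rank ∂_3 = (20 − 20) − 0 = 0, and there is no ∂_3, so H_2 ≅ 0.

H_0 ≅ Z,  H_1 ≅ Z × Z/2,  H_2 = 0.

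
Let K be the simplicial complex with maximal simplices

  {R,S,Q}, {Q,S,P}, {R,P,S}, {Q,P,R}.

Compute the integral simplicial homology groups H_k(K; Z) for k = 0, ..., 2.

H_0 = Z,  H_1 = 0,  H_2 = Z.

Order the vertices as P < Q < R < S. Listing each simplex with vertices in this order, K has dimension 2 with simplices:

  0-simplices (4): P, Q, R, S
  1-simplices (6): PQ, PR, PS, QR, QS, RS
  2-simplices (4): PQR, PQS, PRS, QRS

so the chain groups are C_0 ≅ Z^4, C_1 ≅ Z^6, C_2 ≅ Z^4.

∂_1: C_1 → C_0 is given by ∂[p,q] = [q] − [p]. For instance
  ∂RS = S − R.
The resulting 4×6 matrix has rank 3, and its Smith normal form has invariant factors (1,1,1).

The boundary map ∂_2: C_2 → C_1 sends each 2-simplex [p,q,r] to [q,r] − [p,r] + [p,q]. For instance
  ∂PQR = QR − PR + PQ,
  ∂PQS = QS − PS + PQ.
The 6×4 boundary matrix has rank 3 and Smith normal form diag(1,1,1).

Computing H_k = (kernel of ∂_k) / (image of ∂_{k+1}):

  H_0: rank C_0 − rank ∂_1 = 4 − 3 = 1, and the invariant factors of ∂_1 are all 1, so H_0 ≅ Z.
  H_1: rank ker ∂_1 − rank ∂_2 = (6 − 3) − 3 = 0, and the invariant factors of ∂_2 are all 1, so H_1 ≅ 0.
  H_2: rank ker ∂_2 − rank ∂_3 = (4 − 3) − 0 = 1, and there is no ∂_3, so H_2 ≅ Z.

(K is a triangulation of the 2-sphere S^2.)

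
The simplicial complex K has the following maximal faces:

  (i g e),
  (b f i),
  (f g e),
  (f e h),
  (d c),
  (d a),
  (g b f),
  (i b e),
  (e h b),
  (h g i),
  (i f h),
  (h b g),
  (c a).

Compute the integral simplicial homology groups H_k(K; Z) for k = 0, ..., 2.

Fix the vertex order a < b < c < d < e < f < g < h < i and write every simplex with vertices in increasing order. Then dim K = 2 and the simplices of K are:

  0-simplices (9): a, b, c, d, e, f, g, h, i
  1-simplices (18): ac, ad, be, bf, bg, bh, bi, cd, ef, eg, eh, ei, fg, fh, fi, gh, gi, hi
  2-simplices (10): beh, bei, bfg, bfi, bgh, efg, efh, egi, fhi, ghi

giving chain groups C_0 ≅ Z^9, C_1 ≅ Z^18, C_2 ≅ Z^10.

∂_1: C_1 → C_0 sends each edge [p,q] (with p < q) to q − p. For instance
  ∂fg = g − f.
The 9×18 boundary matrix has rank 7 and Smith normal form diag(1,1,1,1,1,1,1).

Boundary ∂_2: C_2 → C_1 maps a triangle to the signed sum of its edges. For instance
  ∂beh = eh − bh + be,
  ∂egi = gi − ei + eg.
The 18×10 boundary matrix has rank 10 and Smith normal form diag(1,1,1,1,1,1,1,1,1,2).

Now H_k = ker ∂_k / im ∂_{k+1}, so:

  H_0: rank C_0 − rank ∂_1 = 9 − 7 = 2, and the invariant factors of ∂_1 are all 1, so H_0 ≅ Z^2.
  H_1: rank ker ∂_1 − rank ∂_2 = (18 − 7) − 10 = 1, and ∂_2 has invariant factor 2 > 1, so H_1 ≅ Z ⊕ Z/2Z.
  H_2: rank ker ∂_2 − rank ∂_3 = (10 − 10) − 0 = 0, and there is no ∂_3, so H_2 ≅ 0.

H_0 ≅ Z^2,  H_1 ≅ Z ⊕ Z/2Z,  H_2 = 0.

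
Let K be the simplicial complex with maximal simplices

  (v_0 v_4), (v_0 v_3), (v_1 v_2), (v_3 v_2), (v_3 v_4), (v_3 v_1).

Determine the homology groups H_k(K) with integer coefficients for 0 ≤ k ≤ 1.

H_0 ≅ Z,  H_1 ≅ Z^2.

We work with the vertex ordering v_0 < v_1 < v_2 < v_3 < v_4. The simplices of K, each written with vertices in increasing order, are:

  0-simplices (5): [v_0], [v_1], [v_2], [v_3], [v_4]
  1-simplices (6): [v_0,v_3], [v_0,v_4], [v_1,v_2], [v_1,v_3], [v_2,v_3], [v_3,v_4]

giving chain groups C_0 ≅ Z^5, C_1 ≅ Z^6.

The boundary map ∂_1: C_1 → C_0 sends each edge [p,q] (with p < q) to q − p.
As a 5×6 matrix over Z this has rank 4, with invariant factors (1,1,1,1).

Reading off H_k = ker ∂_k / im ∂_{k+1}:

  H_0: rank C_0 − rank ∂_1 = 5 − 4 = 1, and the invariant factors of ∂_1 are all 1, so H_0 ≅ Z.
  H_1: rank ker ∂_1 − rank ∂_2 = (6 − 4) − 0 = 2, and there is no ∂_2, so H_1 ≅ Z^2.

(K is a triangulation of a wedge of 2 circles.)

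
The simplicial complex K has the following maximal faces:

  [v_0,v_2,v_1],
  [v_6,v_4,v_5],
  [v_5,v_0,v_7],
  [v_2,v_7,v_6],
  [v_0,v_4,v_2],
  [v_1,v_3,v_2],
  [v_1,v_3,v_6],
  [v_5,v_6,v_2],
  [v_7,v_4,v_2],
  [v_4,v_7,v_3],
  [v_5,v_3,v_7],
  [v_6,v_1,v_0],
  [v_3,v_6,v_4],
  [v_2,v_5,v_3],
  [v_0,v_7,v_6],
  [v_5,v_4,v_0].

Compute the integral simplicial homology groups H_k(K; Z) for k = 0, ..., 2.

H_0 ≅ Z,  H_1 ≅ Z^2,  H_2 ≅ Z.

We work with the vertex ordering v_0 < v_1 < v_2 < v_3 < v_4 < v_5 < v_6 < v_7. The simplices of K, each written with vertices in increasing order, are:

  0-simplices (8): [v_0], [v_1], [v_2], [v_3], [v_4], [v_5], [v_6], [v_7]
  1-simplices (24): (24 of them)
  2-simplices (16): (16 of them)

so the chain groups are C_0 ≅ Z^8, C_1 ≅ Z^24, C_2 ≅ Z^16.

Boundary ∂_1: C_1 → C_0 is given by ∂[p,q] = [q] − [p].
This gives a 8×24 integer matrix of rank 7; reducing to Smith normal form yields diagonal entries (1,1,1,1,1,1,1).

The boundary map ∂_2: C_2 → C_1 maps a triangle to the signed sum of its edges. For instance
  ∂[v_1,v_3,v_6] = [v_3,v_6] − [v_1,v_6] + [v_1,v_3],
  ∂[v_0,v_5,v_7] = [v_5,v_7] − [v_0,v_7] + [v_0,v_5].
As a 24×16 matrix over Z this has rank 15, with invariant factors (1,1,1,1,1,1,1,1,1,1,1,1,1,1,1).

Reading off H_k = ker ∂_k / im ∂_{k+1}:

  H_0: rank C_0 − rank ∂_1 = 8 − 7 = 1, and the invariant factors of ∂_1 are all 1, so H_0 = Z.
  H_1: rank ker ∂_1 − rank ∂_2 = (24 − 7) − 15 = 2, and the invariant factors of ∂_2 are all 1, so H_1 = Z^2.
  H_2: rank ker ∂_2 − rank ∂_3 = (16 − 15) − 0 = 1, and there is no ∂_3, so H_2 = Z.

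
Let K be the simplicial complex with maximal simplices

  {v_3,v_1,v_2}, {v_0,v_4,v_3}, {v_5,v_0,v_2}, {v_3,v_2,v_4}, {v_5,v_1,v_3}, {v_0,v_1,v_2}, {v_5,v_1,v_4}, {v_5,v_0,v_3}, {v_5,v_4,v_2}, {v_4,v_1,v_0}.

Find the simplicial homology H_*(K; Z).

H_0 = Z,  H_1 = Z/2,  H_2 = 0.

Fix the vertex order v_0 < v_1 < v_2 < v_3 < v_4 < v_5 and write every simplex with vertices in increasing order. Then dim K = 2 and the simplices of K are:

  0-simplices (6): [v_0], [v_1], [v_2], [v_3], [v_4], [v_5]
  1-simplices (15): (15 of them)
  2-simplices (10): [v_0,v_1,v_2], [v_0,v_1,v_4], [v_0,v_2,v_5], [v_0,v_3,v_4], [v_0,v_3,v_5], [v_1,v_2,v_3], [v_1,v_3,v_5], [v_1,v_4,v_5], [v_2,v_3,v_4], [v_2,v_4,v_5]

Hence C_0 ≅ Z^6, C_1 ≅ Z^15, C_2 ≅ Z^10.

Boundary ∂_1: C_1 → C_0 maps an edge to its endpoints' difference, ∂[p,q] = q − p.
This gives a 6×15 integer matrix of rank 5; reducing to Smith normal form yields diagonal entries (1,1,1,1,1).

Boundary ∂_2: C_2 → C_1 sends each 2-simplex [p,q,r] to [q,r] − [p,r] + [p,q]. For instance
  ∂[v_2,v_3,v_4] = [v_3,v_4] − [v_2,v_4] + [v_2,v_3],
  ∂[v_0,v_1,v_2] = [v_1,v_2] − [v_0,v_2] + [v_0,v_1].
The 15×10 boundary matrix has rank 10 and Smith normal form diag(1,1,1,1,1,1,1,1,1,2).

Computing H_k = (kernel of ∂_k) / (image of ∂_{k+1}):

  H_0: rank C_0 − rank ∂_1 = 6 − 5 = 1, and the invariant factors of ∂_1 are all 1, so H_0 ≅ Z.
  H_1: rank ker ∂_1 − rank ∂_2 = (15 − 5) − 10 = 0, and ∂_2 has invariant factor 2 > 1, so H_1 ≅ Z/2.
  H_2: rank ker ∂_2 − rank ∂_3 = (10 − 10) − 0 = 0, and there is no ∂_3, so H_2 ≅ 0.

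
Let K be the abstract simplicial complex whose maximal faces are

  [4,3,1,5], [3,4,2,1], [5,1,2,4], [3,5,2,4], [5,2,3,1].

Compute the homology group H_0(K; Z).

Order the vertices as 1 < 2 < 3 < 4 < 5. Listing each simplex with vertices in this order, K has dimension 3 with simplices:

  0-simplices (5): [1], [2], [3], [4], [5]
  1-simplices (10): [1,2], [1,3], [1,4], [1,5], [2,3], [2,4], [2,5], [3,4], [3,5], [4,5]
  2-simplices (10): [1,2,3], [1,2,4], [1,2,5], [1,3,4], [1,3,5], [1,4,5], [2,3,4], [2,3,5], [2,4,5], [3,4,5]
  3-simplices (5): [1,2,3,4], [1,2,3,5], [1,2,4,5], [1,3,4,5], [2,3,4,5]

so the chain groups are C_0 ≅ Z^5, C_1 ≅ Z^10, C_2 ≅ Z^10, C_3 ≅ Z^5.

The boundary map ∂_1: C_1 → C_0 is given by ∂[p,q] = [q] − [p]. For instance
  ∂[1,5] = [5] − [1].
The resulting 5×10 matrix has rank 4, and its Smith normal form has invariant factors (1,1,1,1).

∂_2: C_2 → C_1 maps a triangle to the signed sum of its edges. For instance
  ∂[1,2,4] = [2,4] − [1,4] + [1,2],
  ∂[1,2,5] = [2,5] − [1,5] + [1,2].
As a 10×10 matrix over Z this has rank 6, with invariant factors (1,1,1,1,1,1).

The boundary map ∂_3: C_3 → C_2 sends each 3-simplex σ to the alternating sum Σ_i (−1)^i (σ with its i-th vertex removed). For instance
  ∂[2,3,4,5] = [3,4,5] − [2,4,5] + [2,3,5] − [2,3,4],
  ∂[1,2,4,5] = [2,4,5] − [1,4,5] + [1,2,5] − [1,2,4].
The 10×5 boundary matrix has rank 4 and Smith normal form diag(1,1,1,1).

Reading off H_k = ker ∂_k / im ∂_{k+1}:

  H_0: rank C_0 − rank ∂_1 = 5 − 4 = 1, and the invariant factors of ∂_1 are all 1, so H_0 = Z.

H_0 = Z.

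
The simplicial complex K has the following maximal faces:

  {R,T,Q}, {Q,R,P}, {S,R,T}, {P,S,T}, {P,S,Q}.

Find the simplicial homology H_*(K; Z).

H_0 ≅ Z,  H_1 ≅ Z,  H_2 = 0.

Order the vertices as P < Q < R < S < T. Listing each simplex with vertices in this order, K has dimension 2 with simplices:

  0-simplices (5): P, Q, R, S, T
  1-simplices (10): PQ, PR, PS, PT, QR, QS, QT, RS, RT, ST
  2-simplices (5): PQR, PQS, PST, QRT, RST

so the chain groups are C_0 ≅ Z^5, C_1 ≅ Z^10, C_2 ≅ Z^5.

∂_1: C_1 → C_0 sends each edge [p,q] (with p < q) to q − p. For instance
  ∂QS = S − Q.
The 5×10 boundary matrix has rank 4 and Smith normal form diag(1,1,1,1).

∂_2: C_2 → C_1 maps a triangle to the signed sum of its edges. For instance
  ∂PST = ST − PT + PS,
  ∂QRT = RT − QT + QR.
As a 10×5 matrix over Z this has rank 5, with invariant factors (1,1,1,1,1).

From H_k ≅ ker(∂_k) / im(∂_{k+1}) we obtain:

  H_0: rank C_0 − rank ∂_1 = 5 − 4 = 1, and the invariant factors of ∂_1 are all 1, so H_0 = Z.
  H_1: rank ker ∂_1 − rank ∂_2 = (10 − 4) − 5 = 1, and the invariant factors of ∂_2 are all 1, so H_1 = Z.
  H_2: rank ker ∂_2 − rank ∂_3 = (5 − 5) − 0 = 0, and there is no ∂_3, so H_2 = 0.

(K is a triangulation of the Möbius band.)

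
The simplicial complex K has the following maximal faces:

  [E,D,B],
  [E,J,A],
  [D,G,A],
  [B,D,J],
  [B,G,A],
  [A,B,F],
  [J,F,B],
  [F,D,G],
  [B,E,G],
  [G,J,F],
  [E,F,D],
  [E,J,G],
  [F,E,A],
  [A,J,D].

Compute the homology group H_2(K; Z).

K has 7 vertices, 21 edges, 14 triangles.
rank ∂_2 = 13, rank ∂_3 = 0 ⇒ b_2 = 14 − 13 − 0 = 1. So H_2 = Z.

H_2 = Z.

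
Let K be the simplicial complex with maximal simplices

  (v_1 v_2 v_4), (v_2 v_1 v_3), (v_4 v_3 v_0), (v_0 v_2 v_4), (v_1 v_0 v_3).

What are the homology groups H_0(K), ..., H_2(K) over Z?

H_0 = Z,  H_1 = Z,  H_2 = 0.

We work with the vertex ordering v_0 < v_1 < v_2 < v_3 < v_4. The simplices of K, each written with vertices in increasing order, are:

  0-simplices (5): [v_0], [v_1], [v_2], [v_3], [v_4]
  1-simplices (10): [v_0,v_1], [v_0,v_2], [v_0,v_3], [v_0,v_4], [v_1,v_2], [v_1,v_3], [v_1,v_4], [v_2,v_3], [v_2,v_4], [v_3,v_4]
  2-simplices (5): [v_0,v_1,v_3], [v_0,v_2,v_4], [v_0,v_3,v_4], [v_1,v_2,v_3], [v_1,v_2,v_4]

Hence C_0 ≅ Z^5, C_1 ≅ Z^10, C_2 ≅ Z^5.

Boundary ∂_1: C_1 → C_0 maps an edge to its endpoints' difference, ∂[p,q] = q − p.
This gives a 5×10 integer matrix of rank 4; reducing to Smith normal form yields diagonal entries (1,1,1,1).

∂_2: C_2 → C_1 sends each 2-simplex [p,q,r] to [q,r] − [p,r] + [p,q]. For instance
  ∂[v_0,v_3,v_4] = [v_3,v_4] − [v_0,v_4] + [v_0,v_3],
  ∂[v_1,v_2,v_4] = [v_2,v_4] − [v_1,v_4] + [v_1,v_2].
This gives a 10×5 integer matrix of rank 5; reducing to Smith normal form yields diagonal entries (1,1,1,1,1).

From H_k ≅ ker(∂_k) / im(∂_{k+1}) we obtain:

  H_0: rank C_0 − rank ∂_1 = 5 − 4 = 1, and the invariant factors of ∂_1 are all 1, so H_0 ≅ Z.
  H_1: rank ker ∂_1 − rank ∂_2 = (10 − 4) − 5 = 1, and the invariant factors of ∂_2 are all 1, so H_1 ≅ Z.
  H_2: rank ker ∂_2 − rank ∂_3 = (5 − 5) − 0 = 0, and there is no ∂_3, so H_2 ≅ 0.

As a check, the Euler characteristic is 5 − 10 + 5 = 0, which agrees with 1 − 1 + 0 = 0.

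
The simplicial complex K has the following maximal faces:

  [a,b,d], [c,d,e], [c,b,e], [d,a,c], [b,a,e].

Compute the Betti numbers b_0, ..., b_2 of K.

Take the total order a < b < c < d < e on the vertex set. Then K (dimension 2) consists of the simplices:

  0-simplices (5): a, b, c, d, e
  1-simplices (10): ab, ac, ad, ae, bc, bd, be, cd, ce, de
  2-simplices (5): abd, abe, acd, bce, cde

giving chain groups C_0 ≅ Z^5, C_1 ≅ Z^10, C_2 ≅ Z^5.

∂_1: C_1 → C_0 is given by ∂[p,q] = [q] − [p]. For instance
  ∂ae = e − a.
The resulting 5×10 matrix has rank 4, and its Smith normal form has invariant factors (1,1,1,1).

The boundary map ∂_2: C_2 → C_1 acts by ∂[p,q,r] = [q,r] − [p,r] + [p,q]. For instance
  ∂abd = bd − ad + ab,
  ∂acd = cd − ad + ac.
This gives a 10×5 integer matrix of rank 5; reducing to Smith normal form yields diagonal entries (1,1,1,1,1).

From H_k ≅ ker(∂_k) / im(∂_{k+1}) we obtain:

  H_0: rank C_0 − rank ∂_1 = 5 − 4 = 1, and the invariant factors of ∂_1 are all 1, so H_0 = Z.
  H_1: rank ker ∂_1 − rank ∂_2 = (10 − 4) − 5 = 1, and the invariant factors of ∂_2 are all 1, so H_1 = Z.
  H_2: rank ker ∂_2 − rank ∂_3 = (5 − 5) − 0 = 0, and there is no ∂_3, so H_2 = 0.

As a check, the Euler characteristic is 5 − 10 + 5 = 0, which agrees with 1 − 1 + 0 = 0.

Hence the Betti numbers are b_0 = 1, b_1 = 1, b_2 = 0.

b_0 = 1, b_1 = 1, b_2 = 0.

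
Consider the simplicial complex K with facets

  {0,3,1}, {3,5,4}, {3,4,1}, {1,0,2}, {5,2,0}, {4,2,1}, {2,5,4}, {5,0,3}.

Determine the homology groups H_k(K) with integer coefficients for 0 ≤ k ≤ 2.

We work with the vertex ordering 0 < 1 < 2 < 3 < 4 < 5. The simplices of K, each written with vertices in increasing order, are:

  0-simplices (6): [0], [1], [2], [3], [4], [5]
  1-simplices (12): [0,1], [0,2], [0,3], [0,5], [1,2], [1,3], [1,4], [2,4], [2,5], [3,4], [3,5], [4,5]
  2-simplices (8): [0,1,2], [0,1,3], [0,2,5], [0,3,5], [1,2,4], [1,3,4], [2,4,5], [3,4,5]

giving chain groups C_0 ≅ Z^6, C_1 ≅ Z^12, C_2 ≅ Z^8.

The boundary map ∂_1: C_1 → C_0 maps an edge to its endpoints' difference, ∂[p,q] = q − p.
As a 6×12 matrix over Z this has rank 5, with invariant factors (1,1,1,1,1).

The boundary map ∂_2: C_2 → C_1 maps a triangle to the signed sum of its edges. For instance
  ∂[3,4,5] = [4,5] − [3,5] + [3,4],
  ∂[0,3,5] = [3,5] − [0,5] + [0,3].
This gives a 12×8 integer matrix of rank 7; reducing to Smith normal form yields diagonal entries (1,1,1,1,1,1,1).

Reading off H_k = ker ∂_k / im ∂_{k+1}:

  H_0: rank C_0 − rank ∂_1 = 6 − 5 = 1, and the invariant factors of ∂_1 are all 1, so H_0 = Z.
  H_1: rank ker ∂_1 − rank ∂_2 = (12 − 5) − 7 = 0, and the invariant factors of ∂_2 are all 1, so H_1 = 0.
  H_2: rank ker ∂_2 − rank ∂_3 = (8 − 7) − 0 = 1, and there is no ∂_3, so H_2 = Z.

(K is a triangulation of the 2-sphere S^2.)

H_0 = Z,  H_1 = 0,  H_2 = Z.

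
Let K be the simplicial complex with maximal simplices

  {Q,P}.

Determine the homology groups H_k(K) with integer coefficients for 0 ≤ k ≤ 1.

Order the vertices as P < Q. Listing each simplex with vertices in this order, K has dimension 1 with simplices:

  0-simplices (2): P, Q
  1-simplices (1): PQ

giving chain groups C_0 ≅ Z^2, C_1 ≅ Z^1.

Boundary ∂_1: C_1 → C_0 sends each edge [p,q] (with p < q) to q − p.
This gives a 2×1 integer matrix of rank 1; reducing to Smith normal form yields diagonal entries (1).

Now H_k = ker ∂_k / im ∂_{k+1}, so:

  H_0: rank C_0 − rank ∂_1 = 2 − 1 = 1, and the invariant factors of ∂_1 are all 1, so H_0 ≅ Z.
  H_1: rank ker ∂_1 − rank ∂_2 = (1 − 1) − 0 = 0, and there is no ∂_2, so H_1 ≅ 0.

As a check, the Euler characteristic is 2 − 1 = 1, which agrees with 1 − 0 = 1.

H_0 = Z,  H_1 = 0.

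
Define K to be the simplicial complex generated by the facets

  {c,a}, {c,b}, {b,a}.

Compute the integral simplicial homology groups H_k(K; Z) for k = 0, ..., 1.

H_0 = Z,  H_1 = Z.

We work with the vertex ordering a < b < c. The simplices of K, each written with vertices in increasing order, are:

  0-simplices (3): a, b, c
  1-simplices (3): ab, ac, bc

Hence C_0 ≅ Z^3, C_1 ≅ Z^3.

Boundary ∂_1: C_1 → C_0 is given by ∂[p,q] = [q] − [p]. For instance
  ∂ac = c − a.
The resulting 3×3 matrix has rank 2, and its Smith normal form has invariant factors (1,1).

Reading off H_k = ker ∂_k / im ∂_{k+1}:

  H_0: rank C_0 − rank ∂_1 = 3 − 2 = 1, and the invariant factors of ∂_1 are all 1, so H_0 = Z.
  H_1: rank ker ∂_1 − rank ∂_2 = (3 − 2) − 0 = 1, and there is no ∂_2, so H_1 = Z.

As a check, the Euler characteristic is 3 − 3 = 0, which agrees with 1 − 1 = 0.
(K is a triangulation of the circle S^1.)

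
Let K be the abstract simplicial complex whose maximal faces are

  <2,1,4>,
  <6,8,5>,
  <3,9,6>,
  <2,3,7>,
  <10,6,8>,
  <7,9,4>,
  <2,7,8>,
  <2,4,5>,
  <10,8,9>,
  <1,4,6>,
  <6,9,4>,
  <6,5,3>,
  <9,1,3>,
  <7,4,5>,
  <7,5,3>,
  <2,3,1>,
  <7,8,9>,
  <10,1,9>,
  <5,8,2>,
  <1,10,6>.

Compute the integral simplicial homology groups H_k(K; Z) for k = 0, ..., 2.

H_0 = Z,  H_1 = Z ⊕ Z/2,  H_2 = 0.

Fix the vertex order 1 < 2 < 3 < 4 < 5 < 6 < 7 < 8 < 9 < 10 and write every simplex with vertices in increasing order. Then dim K = 2 and the simplices of K are:

  0-simplices (10): [1], [2], [3], [4], [5], [6], [7], [8], [9], [10]
  1-simplices (30): (30 of them)
  2-simplices (20): (20 of them)

so the chain groups are C_0 ≅ Z^10, C_1 ≅ Z^30, C_2 ≅ Z^20.

∂_1: C_1 → C_0 maps an edge to its endpoints' difference, ∂[p,q] = q − p.
The 10×30 boundary matrix has rank 9 and Smith normal form diag(1,1,1,1,1,1,1,1,1).

Boundary ∂_2: C_2 → C_1 maps a triangle to the signed sum of its edges. For instance
  ∂[8,9,10] = [9,10] − [8,10] + [8,9],
  ∂[3,6,9] = [6,9] − [3,9] + [3,6].
This gives a 30×20 integer matrix of rank 20; reducing to Smith normal form yields diagonal entries (1,1,1,1,1,1,1,1,1,1,1,1,1,1,1,1,1,1,1,2).

Computing H_k = (kernel of ∂_k) / (image of ∂_{k+1}):

  H_0: rank C_0 − rank ∂_1 = 10 − 9 = 1, and the invariant factors of ∂_1 are all 1, so H_0 = Z.
  H_1: rank ker ∂_1 − rank ∂_2 = (30 − 9) − 20 = 1, and ∂_2 has invariant factor 2 > 1, so H_1 = Z ⊕ Z/2.
  H_2: rank ker ∂_2 − rank ∂_3 = (20 − 20) − 0 = 0, and there is no ∂_3, so H_2 = 0.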